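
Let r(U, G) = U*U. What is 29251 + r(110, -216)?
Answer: 41351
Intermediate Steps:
r(U, G) = U²
29251 + r(110, -216) = 29251 + 110² = 29251 + 12100 = 41351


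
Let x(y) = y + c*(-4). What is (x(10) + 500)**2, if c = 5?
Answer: 240100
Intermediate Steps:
x(y) = -20 + y (x(y) = y + 5*(-4) = y - 20 = -20 + y)
(x(10) + 500)**2 = ((-20 + 10) + 500)**2 = (-10 + 500)**2 = 490**2 = 240100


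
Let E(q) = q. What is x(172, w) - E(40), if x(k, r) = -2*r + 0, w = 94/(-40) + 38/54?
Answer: -9911/270 ≈ -36.707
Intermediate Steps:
w = -889/540 (w = 94*(-1/40) + 38*(1/54) = -47/20 + 19/27 = -889/540 ≈ -1.6463)
x(k, r) = -2*r
x(172, w) - E(40) = -2*(-889/540) - 1*40 = 889/270 - 40 = -9911/270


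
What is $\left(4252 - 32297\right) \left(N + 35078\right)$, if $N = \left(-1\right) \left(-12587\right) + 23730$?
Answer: $-2002272775$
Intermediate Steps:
$N = 36317$ ($N = 12587 + 23730 = 36317$)
$\left(4252 - 32297\right) \left(N + 35078\right) = \left(4252 - 32297\right) \left(36317 + 35078\right) = \left(-28045\right) 71395 = -2002272775$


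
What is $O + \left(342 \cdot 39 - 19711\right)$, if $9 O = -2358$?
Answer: $-6635$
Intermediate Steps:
$O = -262$ ($O = \frac{1}{9} \left(-2358\right) = -262$)
$O + \left(342 \cdot 39 - 19711\right) = -262 + \left(342 \cdot 39 - 19711\right) = -262 + \left(13338 - 19711\right) = -262 - 6373 = -6635$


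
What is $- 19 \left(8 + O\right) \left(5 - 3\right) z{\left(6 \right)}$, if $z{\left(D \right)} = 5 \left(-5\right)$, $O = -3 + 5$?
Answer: $9500$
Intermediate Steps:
$O = 2$
$z{\left(D \right)} = -25$
$- 19 \left(8 + O\right) \left(5 - 3\right) z{\left(6 \right)} = - 19 \left(8 + 2\right) \left(5 - 3\right) \left(-25\right) = - 19 \cdot 10 \cdot 2 \left(-25\right) = \left(-19\right) 20 \left(-25\right) = \left(-380\right) \left(-25\right) = 9500$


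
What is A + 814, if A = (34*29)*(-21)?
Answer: -19892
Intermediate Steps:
A = -20706 (A = 986*(-21) = -20706)
A + 814 = -20706 + 814 = -19892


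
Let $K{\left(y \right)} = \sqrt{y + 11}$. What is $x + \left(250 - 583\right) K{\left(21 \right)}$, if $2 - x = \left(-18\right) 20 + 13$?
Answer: $349 - 1332 \sqrt{2} \approx -1534.7$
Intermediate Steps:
$x = 349$ ($x = 2 - \left(\left(-18\right) 20 + 13\right) = 2 - \left(-360 + 13\right) = 2 - -347 = 2 + 347 = 349$)
$K{\left(y \right)} = \sqrt{11 + y}$
$x + \left(250 - 583\right) K{\left(21 \right)} = 349 + \left(250 - 583\right) \sqrt{11 + 21} = 349 + \left(250 - 583\right) \sqrt{32} = 349 - 333 \cdot 4 \sqrt{2} = 349 - 1332 \sqrt{2}$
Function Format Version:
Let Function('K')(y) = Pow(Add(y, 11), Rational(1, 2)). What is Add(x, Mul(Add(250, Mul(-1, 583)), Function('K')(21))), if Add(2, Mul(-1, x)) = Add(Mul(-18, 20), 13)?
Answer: Add(349, Mul(-1332, Pow(2, Rational(1, 2)))) ≈ -1534.7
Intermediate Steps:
x = 349 (x = Add(2, Mul(-1, Add(Mul(-18, 20), 13))) = Add(2, Mul(-1, Add(-360, 13))) = Add(2, Mul(-1, -347)) = Add(2, 347) = 349)
Function('K')(y) = Pow(Add(11, y), Rational(1, 2))
Add(x, Mul(Add(250, Mul(-1, 583)), Function('K')(21))) = Add(349, Mul(Add(250, Mul(-1, 583)), Pow(Add(11, 21), Rational(1, 2)))) = Add(349, Mul(Add(250, -583), Pow(32, Rational(1, 2)))) = Add(349, Mul(-333, Mul(4, Pow(2, Rational(1, 2))))) = Add(349, Mul(-1332, Pow(2, Rational(1, 2))))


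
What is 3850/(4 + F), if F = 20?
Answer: 1925/12 ≈ 160.42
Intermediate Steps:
3850/(4 + F) = 3850/(4 + 20) = 3850/24 = 3850*(1/24) = 1925/12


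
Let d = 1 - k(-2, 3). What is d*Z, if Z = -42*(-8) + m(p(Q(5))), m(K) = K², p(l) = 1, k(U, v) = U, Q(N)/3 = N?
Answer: 1011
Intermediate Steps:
Q(N) = 3*N
d = 3 (d = 1 - 1*(-2) = 1 + 2 = 3)
Z = 337 (Z = -42*(-8) + 1² = 336 + 1 = 337)
d*Z = 3*337 = 1011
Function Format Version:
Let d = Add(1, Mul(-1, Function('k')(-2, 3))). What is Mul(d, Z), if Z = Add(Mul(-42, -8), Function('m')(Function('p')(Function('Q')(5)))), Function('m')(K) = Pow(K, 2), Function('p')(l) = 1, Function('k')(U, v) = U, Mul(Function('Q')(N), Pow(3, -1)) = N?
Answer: 1011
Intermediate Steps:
Function('Q')(N) = Mul(3, N)
d = 3 (d = Add(1, Mul(-1, -2)) = Add(1, 2) = 3)
Z = 337 (Z = Add(Mul(-42, -8), Pow(1, 2)) = Add(336, 1) = 337)
Mul(d, Z) = Mul(3, 337) = 1011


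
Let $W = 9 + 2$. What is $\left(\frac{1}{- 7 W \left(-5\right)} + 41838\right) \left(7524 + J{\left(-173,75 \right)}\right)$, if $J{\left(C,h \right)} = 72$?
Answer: $\frac{122353565076}{385} \approx 3.178 \cdot 10^{8}$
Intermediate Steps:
$W = 11$
$\left(\frac{1}{- 7 W \left(-5\right)} + 41838\right) \left(7524 + J{\left(-173,75 \right)}\right) = \left(\frac{1}{\left(-7\right) 11 \left(-5\right)} + 41838\right) \left(7524 + 72\right) = \left(\frac{1}{\left(-77\right) \left(-5\right)} + 41838\right) 7596 = \left(\frac{1}{385} + 41838\right) 7596 = \frac{16107631}{385} \cdot 7596 = \frac{122353565076}{385}$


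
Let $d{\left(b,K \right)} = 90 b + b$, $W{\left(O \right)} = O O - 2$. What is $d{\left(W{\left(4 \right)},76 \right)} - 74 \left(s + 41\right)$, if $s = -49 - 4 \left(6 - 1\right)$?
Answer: $3346$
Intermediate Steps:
$W{\left(O \right)} = -2 + O^{2}$ ($W{\left(O \right)} = O^{2} - 2 = -2 + O^{2}$)
$s = -69$ ($s = -49 - 4 \cdot 5 = -49 - 20 = -69$)
$d{\left(b,K \right)} = 91 b$
$d{\left(W{\left(4 \right)},76 \right)} - 74 \left(s + 41\right) = 91 \left(-2 + 4^{2}\right) - 74 \left(-69 + 41\right) = 91 \left(-2 + 16\right) - 74 \left(-28\right) = 91 \cdot 14 - -2072 = 1274 + 2072 = 3346$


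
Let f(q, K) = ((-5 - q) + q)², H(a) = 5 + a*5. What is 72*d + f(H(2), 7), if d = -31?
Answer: -2207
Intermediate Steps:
H(a) = 5 + 5*a
f(q, K) = 25 (f(q, K) = (-5)² = 25)
72*d + f(H(2), 7) = 72*(-31) + 25 = -2232 + 25 = -2207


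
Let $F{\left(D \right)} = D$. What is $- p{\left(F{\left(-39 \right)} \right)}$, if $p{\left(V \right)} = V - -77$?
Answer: $-38$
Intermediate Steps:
$p{\left(V \right)} = 77 + V$ ($p{\left(V \right)} = V + 77 = 77 + V$)
$- p{\left(F{\left(-39 \right)} \right)} = - (77 - 39) = \left(-1\right) 38 = -38$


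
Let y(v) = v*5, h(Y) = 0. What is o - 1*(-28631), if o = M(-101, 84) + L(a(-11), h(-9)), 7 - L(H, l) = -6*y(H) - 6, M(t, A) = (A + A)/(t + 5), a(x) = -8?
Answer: 113609/4 ≈ 28402.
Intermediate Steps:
y(v) = 5*v
M(t, A) = 2*A/(5 + t) (M(t, A) = (2*A)/(5 + t) = 2*A/(5 + t))
L(H, l) = 13 + 30*H (L(H, l) = 7 - (-30*H - 6) = 7 - (-6 - 30*H) = 7 + (6 + 30*H) = 13 + 30*H)
o = -915/4 (o = 2*84/(5 - 101) + (13 + 30*(-8)) = 2*84/(-96) + (13 - 240) = 2*84*(-1/96) - 227 = -7/4 - 227 = -915/4 ≈ -228.75)
o - 1*(-28631) = -915/4 - 1*(-28631) = -915/4 + 28631 = 113609/4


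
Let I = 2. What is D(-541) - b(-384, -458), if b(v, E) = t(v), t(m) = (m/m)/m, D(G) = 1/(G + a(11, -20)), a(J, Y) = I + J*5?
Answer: 25/46464 ≈ 0.00053805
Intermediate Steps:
a(J, Y) = 2 + 5*J (a(J, Y) = 2 + J*5 = 2 + 5*J)
D(G) = 1/(57 + G) (D(G) = 1/(G + (2 + 5*11)) = 1/(G + (2 + 55)) = 1/(G + 57) = 1/(57 + G))
t(m) = 1/m
b(v, E) = 1/v
D(-541) - b(-384, -458) = 1/(57 - 541) - 1/(-384) = 1/(-484) - 1*(-1/384) = -1/484 + 1/384 = 25/46464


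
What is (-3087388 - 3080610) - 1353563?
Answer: -7521561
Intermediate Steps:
(-3087388 - 3080610) - 1353563 = -6167998 - 1353563 = -7521561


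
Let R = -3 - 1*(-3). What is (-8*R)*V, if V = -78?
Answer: 0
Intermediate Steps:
R = 0 (R = -3 + 3 = 0)
(-8*R)*V = -8*0*(-78) = 0*(-78) = 0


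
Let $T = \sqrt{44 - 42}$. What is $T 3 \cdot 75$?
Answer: $225 \sqrt{2} \approx 318.2$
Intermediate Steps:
$T = \sqrt{2} \approx 1.4142$
$T 3 \cdot 75 = \sqrt{2} \cdot 3 \cdot 75 = 3 \sqrt{2} \cdot 75 = 225 \sqrt{2}$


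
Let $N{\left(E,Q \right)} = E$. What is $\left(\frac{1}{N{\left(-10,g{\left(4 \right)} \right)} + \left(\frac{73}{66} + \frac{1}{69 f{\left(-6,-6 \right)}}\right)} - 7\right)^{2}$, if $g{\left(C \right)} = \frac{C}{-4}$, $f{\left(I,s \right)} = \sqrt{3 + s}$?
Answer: $\frac{- 27662378159 i + 29575700 \sqrt{3}}{- 546830519 i + 594044 \sqrt{3}} \approx 50.587 - 0.0015047 i$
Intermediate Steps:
$g{\left(C \right)} = - \frac{C}{4}$ ($g{\left(C \right)} = C \left(- \frac{1}{4}\right) = - \frac{C}{4}$)
$\left(\frac{1}{N{\left(-10,g{\left(4 \right)} \right)} + \left(\frac{73}{66} + \frac{1}{69 f{\left(-6,-6 \right)}}\right)} - 7\right)^{2} = \left(\frac{1}{-10 + \left(\frac{73}{66} + \frac{1}{69 \sqrt{3 - 6}}\right)} - 7\right)^{2} = \left(\frac{1}{-10 + \left(73 \cdot \frac{1}{66} + \frac{1}{69 \sqrt{-3}}\right)} - 7\right)^{2} = \left(\frac{1}{-10 + \left(\frac{73}{66} + \frac{1}{69 i \sqrt{3}}\right)} - 7\right)^{2} = \left(\frac{1}{-10 + \left(\frac{73}{66} + \frac{\left(- \frac{1}{3}\right) i \sqrt{3}}{69}\right)} - 7\right)^{2} = \left(\frac{1}{-10 + \left(\frac{73}{66} - \frac{i \sqrt{3}}{207}\right)} - 7\right)^{2} = \left(\frac{1}{- \frac{587}{66} - \frac{i \sqrt{3}}{207}} - 7\right)^{2} = \left(-7 + \frac{1}{- \frac{587}{66} - \frac{i \sqrt{3}}{207}}\right)^{2}$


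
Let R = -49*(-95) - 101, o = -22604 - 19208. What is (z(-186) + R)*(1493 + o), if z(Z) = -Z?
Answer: -191112060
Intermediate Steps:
o = -41812
R = 4554 (R = 4655 - 101 = 4554)
(z(-186) + R)*(1493 + o) = (-1*(-186) + 4554)*(1493 - 41812) = (186 + 4554)*(-40319) = 4740*(-40319) = -191112060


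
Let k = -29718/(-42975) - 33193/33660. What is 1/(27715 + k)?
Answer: 32145300/890897519249 ≈ 3.6082e-5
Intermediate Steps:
k = -9470251/32145300 (k = -29718*(-1/42975) - 33193*1/33660 = 3302/4775 - 33193/33660 = -9470251/32145300 ≈ -0.29461)
1/(27715 + k) = 1/(27715 - 9470251/32145300) = 1/(890897519249/32145300) = 32145300/890897519249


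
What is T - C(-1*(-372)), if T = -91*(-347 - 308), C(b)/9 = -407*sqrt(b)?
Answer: 59605 + 7326*sqrt(93) ≈ 1.3025e+5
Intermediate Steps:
C(b) = -3663*sqrt(b) (C(b) = 9*(-407*sqrt(b)) = -3663*sqrt(b))
T = 59605 (T = -91*(-655) = 59605)
T - C(-1*(-372)) = 59605 - (-3663)*sqrt(-1*(-372)) = 59605 - (-3663)*sqrt(372) = 59605 - (-3663)*2*sqrt(93) = 59605 - (-7326)*sqrt(93) = 59605 + 7326*sqrt(93)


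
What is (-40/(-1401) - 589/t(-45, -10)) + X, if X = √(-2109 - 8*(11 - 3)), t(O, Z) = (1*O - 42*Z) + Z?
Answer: -810589/511365 + I*√2173 ≈ -1.5851 + 46.615*I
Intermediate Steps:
t(O, Z) = O - 41*Z (t(O, Z) = (O - 42*Z) + Z = O - 41*Z)
X = I*√2173 (X = √(-2109 - 8*8) = √(-2109 - 64) = √(-2173) = I*√2173 ≈ 46.615*I)
(-40/(-1401) - 589/t(-45, -10)) + X = (-40/(-1401) - 589/(-45 - 41*(-10))) + I*√2173 = (-40*(-1/1401) - 589/(-45 + 410)) + I*√2173 = (40/1401 - 589/365) + I*√2173 = -810589/511365 + I*√2173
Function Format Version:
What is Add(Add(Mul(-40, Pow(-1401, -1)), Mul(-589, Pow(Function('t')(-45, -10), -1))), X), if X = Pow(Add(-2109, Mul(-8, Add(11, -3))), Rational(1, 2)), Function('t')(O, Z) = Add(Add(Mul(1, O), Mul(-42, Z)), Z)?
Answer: Add(Rational(-810589, 511365), Mul(I, Pow(2173, Rational(1, 2)))) ≈ Add(-1.5851, Mul(46.615, I))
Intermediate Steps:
Function('t')(O, Z) = Add(O, Mul(-41, Z)) (Function('t')(O, Z) = Add(Add(O, Mul(-42, Z)), Z) = Add(O, Mul(-41, Z)))
X = Mul(I, Pow(2173, Rational(1, 2))) (X = Pow(Add(-2109, Mul(-8, 8)), Rational(1, 2)) = Pow(Add(-2109, -64), Rational(1, 2)) = Pow(-2173, Rational(1, 2)) = Mul(I, Pow(2173, Rational(1, 2))) ≈ Mul(46.615, I))
Add(Add(Mul(-40, Pow(-1401, -1)), Mul(-589, Pow(Function('t')(-45, -10), -1))), X) = Add(Add(Mul(-40, Pow(-1401, -1)), Mul(-589, Pow(Add(-45, Mul(-41, -10)), -1))), Mul(I, Pow(2173, Rational(1, 2)))) = Add(Add(Mul(-40, Rational(-1, 1401)), Mul(-589, Pow(Add(-45, 410), -1))), Mul(I, Pow(2173, Rational(1, 2)))) = Add(Add(Rational(40, 1401), Mul(-589, Pow(365, -1))), Mul(I, Pow(2173, Rational(1, 2)))) = Add(Add(Rational(40, 1401), Mul(-589, Rational(1, 365))), Mul(I, Pow(2173, Rational(1, 2)))) = Add(Add(Rational(40, 1401), Rational(-589, 365)), Mul(I, Pow(2173, Rational(1, 2)))) = Add(Rational(-810589, 511365), Mul(I, Pow(2173, Rational(1, 2))))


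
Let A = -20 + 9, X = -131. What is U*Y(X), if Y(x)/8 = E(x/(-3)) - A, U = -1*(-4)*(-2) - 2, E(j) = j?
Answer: -13120/3 ≈ -4373.3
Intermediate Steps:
A = -11
U = -10 (U = 4*(-2) - 2 = -8 - 2 = -10)
Y(x) = 88 - 8*x/3 (Y(x) = 8*(x/(-3) - 1*(-11)) = 8*(x*(-⅓) + 11) = 8*(-x/3 + 11) = 8*(11 - x/3) = 88 - 8*x/3)
U*Y(X) = -10*(88 - 8/3*(-131)) = -10*(88 + 1048/3) = -10*1312/3 = -13120/3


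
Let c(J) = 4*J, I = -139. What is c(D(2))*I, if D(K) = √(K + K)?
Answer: -1112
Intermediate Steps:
D(K) = √2*√K (D(K) = √(2*K) = √2*√K)
c(D(2))*I = (4*(√2*√2))*(-139) = (4*2)*(-139) = 8*(-139) = -1112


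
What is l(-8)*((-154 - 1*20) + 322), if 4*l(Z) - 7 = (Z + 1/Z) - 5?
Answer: -1813/8 ≈ -226.63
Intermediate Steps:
l(Z) = ½ + Z/4 + 1/(4*Z) (l(Z) = 7/4 + ((Z + 1/Z) - 5)/4 = 7/4 + (-5 + Z + 1/Z)/4 = 7/4 + (-5/4 + Z/4 + 1/(4*Z)) = ½ + Z/4 + 1/(4*Z))
l(-8)*((-154 - 1*20) + 322) = ((¼)*(1 - 8*(2 - 8))/(-8))*((-154 - 1*20) + 322) = ((¼)*(-⅛)*(1 - 8*(-6)))*((-154 - 20) + 322) = ((¼)*(-⅛)*(1 + 48))*(-174 + 322) = ((¼)*(-⅛)*49)*148 = -49/32*148 = -1813/8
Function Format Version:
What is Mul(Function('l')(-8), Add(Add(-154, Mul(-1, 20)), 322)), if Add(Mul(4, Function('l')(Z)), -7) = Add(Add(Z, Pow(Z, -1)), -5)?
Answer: Rational(-1813, 8) ≈ -226.63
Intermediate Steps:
Function('l')(Z) = Add(Rational(1, 2), Mul(Rational(1, 4), Z), Mul(Rational(1, 4), Pow(Z, -1))) (Function('l')(Z) = Add(Rational(7, 4), Mul(Rational(1, 4), Add(Add(Z, Pow(Z, -1)), -5))) = Add(Rational(7, 4), Mul(Rational(1, 4), Add(-5, Z, Pow(Z, -1)))) = Add(Rational(7, 4), Add(Rational(-5, 4), Mul(Rational(1, 4), Z), Mul(Rational(1, 4), Pow(Z, -1)))) = Add(Rational(1, 2), Mul(Rational(1, 4), Z), Mul(Rational(1, 4), Pow(Z, -1))))
Mul(Function('l')(-8), Add(Add(-154, Mul(-1, 20)), 322)) = Mul(Mul(Rational(1, 4), Pow(-8, -1), Add(1, Mul(-8, Add(2, -8)))), Add(Add(-154, Mul(-1, 20)), 322)) = Mul(Mul(Rational(1, 4), Rational(-1, 8), Add(1, Mul(-8, -6))), Add(Add(-154, -20), 322)) = Mul(Mul(Rational(1, 4), Rational(-1, 8), Add(1, 48)), Add(-174, 322)) = Mul(Mul(Rational(1, 4), Rational(-1, 8), 49), 148) = Mul(Rational(-49, 32), 148) = Rational(-1813, 8)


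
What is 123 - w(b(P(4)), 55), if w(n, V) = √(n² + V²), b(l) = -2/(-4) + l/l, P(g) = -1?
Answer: 123 - √12109/2 ≈ 67.979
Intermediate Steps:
b(l) = 3/2 (b(l) = -2*(-¼) + 1 = ½ + 1 = 3/2)
w(n, V) = √(V² + n²)
123 - w(b(P(4)), 55) = 123 - √(55² + (3/2)²) = 123 - √(3025 + 9/4) = 123 - √(12109/4) = 123 - √12109/2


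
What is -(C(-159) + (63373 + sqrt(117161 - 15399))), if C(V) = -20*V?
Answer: -66553 - sqrt(101762) ≈ -66872.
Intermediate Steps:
-(C(-159) + (63373 + sqrt(117161 - 15399))) = -(-20*(-159) + (63373 + sqrt(117161 - 15399))) = -(3180 + (63373 + sqrt(101762))) = -(66553 + sqrt(101762)) = -66553 - sqrt(101762)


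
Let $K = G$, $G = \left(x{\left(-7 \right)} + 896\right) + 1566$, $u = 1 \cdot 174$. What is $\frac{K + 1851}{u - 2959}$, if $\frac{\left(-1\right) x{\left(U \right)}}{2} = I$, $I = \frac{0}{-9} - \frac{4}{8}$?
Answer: $- \frac{4314}{2785} \approx -1.549$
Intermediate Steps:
$I = - \frac{1}{2}$ ($I = 0 \left(- \frac{1}{9}\right) - \frac{1}{2} = 0 - \frac{1}{2} = - \frac{1}{2} \approx -0.5$)
$x{\left(U \right)} = 1$ ($x{\left(U \right)} = \left(-2\right) \left(- \frac{1}{2}\right) = 1$)
$u = 174$
$G = 2463$ ($G = \left(1 + 896\right) + 1566 = 897 + 1566 = 2463$)
$K = 2463$
$\frac{K + 1851}{u - 2959} = \frac{2463 + 1851}{174 - 2959} = \frac{4314}{-2785} = 4314 \left(- \frac{1}{2785}\right) = - \frac{4314}{2785}$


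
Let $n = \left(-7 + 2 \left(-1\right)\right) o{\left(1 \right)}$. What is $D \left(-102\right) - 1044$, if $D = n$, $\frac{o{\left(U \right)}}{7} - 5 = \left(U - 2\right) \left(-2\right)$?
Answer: $43938$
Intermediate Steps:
$o{\left(U \right)} = 63 - 14 U$ ($o{\left(U \right)} = 35 + 7 \left(U - 2\right) \left(-2\right) = 35 + 7 \left(-2 + U\right) \left(-2\right) = 35 + 7 \left(4 - 2 U\right) = 35 - \left(-28 + 14 U\right) = 63 - 14 U$)
$n = -441$ ($n = \left(-7 + 2 \left(-1\right)\right) \left(63 - 14\right) = \left(-7 - 2\right) \left(63 - 14\right) = \left(-9\right) 49 = -441$)
$D = -441$
$D \left(-102\right) - 1044 = \left(-441\right) \left(-102\right) - 1044 = 44982 - 1044 = 43938$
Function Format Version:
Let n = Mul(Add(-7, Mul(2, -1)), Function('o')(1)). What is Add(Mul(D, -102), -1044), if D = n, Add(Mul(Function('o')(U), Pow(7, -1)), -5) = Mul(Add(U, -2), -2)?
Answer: 43938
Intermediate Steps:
Function('o')(U) = Add(63, Mul(-14, U)) (Function('o')(U) = Add(35, Mul(7, Mul(Add(U, -2), -2))) = Add(35, Mul(7, Mul(Add(-2, U), -2))) = Add(35, Mul(7, Add(4, Mul(-2, U)))) = Add(35, Add(28, Mul(-14, U))) = Add(63, Mul(-14, U)))
n = -441 (n = Mul(Add(-7, Mul(2, -1)), Add(63, Mul(-14, 1))) = Mul(Add(-7, -2), Add(63, -14)) = Mul(-9, 49) = -441)
D = -441
Add(Mul(D, -102), -1044) = Add(Mul(-441, -102), -1044) = Add(44982, -1044) = 43938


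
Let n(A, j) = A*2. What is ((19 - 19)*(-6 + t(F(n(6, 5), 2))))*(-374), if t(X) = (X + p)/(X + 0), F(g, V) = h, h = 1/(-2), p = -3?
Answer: 0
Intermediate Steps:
h = -½ ≈ -0.50000
n(A, j) = 2*A
F(g, V) = -½
t(X) = (-3 + X)/X (t(X) = (X - 3)/(X + 0) = (-3 + X)/X)
((19 - 19)*(-6 + t(F(n(6, 5), 2))))*(-374) = ((19 - 19)*(-6 + (-3 - ½)/(-½)))*(-374) = (0*(-6 - 2*(-7/2)))*(-374) = (0*(-6 + 7))*(-374) = (0*1)*(-374) = 0*(-374) = 0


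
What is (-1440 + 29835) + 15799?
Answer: 44194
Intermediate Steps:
(-1440 + 29835) + 15799 = 28395 + 15799 = 44194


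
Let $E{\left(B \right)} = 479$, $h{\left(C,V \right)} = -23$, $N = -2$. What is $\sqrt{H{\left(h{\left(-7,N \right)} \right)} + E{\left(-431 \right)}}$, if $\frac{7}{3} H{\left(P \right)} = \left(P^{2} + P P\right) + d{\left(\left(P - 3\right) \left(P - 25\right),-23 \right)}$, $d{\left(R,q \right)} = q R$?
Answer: $\frac{i \sqrt{557095}}{7} \approx 106.63 i$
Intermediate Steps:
$d{\left(R,q \right)} = R q$
$H{\left(P \right)} = \frac{6 P^{2}}{7} - \frac{69 \left(-25 + P\right) \left(-3 + P\right)}{7}$ ($H{\left(P \right)} = \frac{3 \left(\left(P^{2} + P P\right) + \left(P - 3\right) \left(P - 25\right) \left(-23\right)\right)}{7} = \frac{3 \left(\left(P^{2} + P^{2}\right) + \left(-3 + P\right) \left(-25 + P\right) \left(-23\right)\right)}{7} = \frac{3 \left(2 P^{2} + \left(-25 + P\right) \left(-3 + P\right) \left(-23\right)\right)}{7} = \frac{3 \left(2 P^{2} - 23 \left(-25 + P\right) \left(-3 + P\right)\right)}{7} = \frac{6 P^{2}}{7} - \frac{69 \left(-25 + P\right) \left(-3 + P\right)}{7}$)
$\sqrt{H{\left(h{\left(-7,N \right)} \right)} + E{\left(-431 \right)}} = \sqrt{\left(- \frac{5175}{7} - 9 \left(-23\right)^{2} + 276 \left(-23\right)\right) + 479} = \sqrt{\left(- \frac{5175}{7} - 4761 - 6348\right) + 479} = \sqrt{- \frac{82938}{7} + 479} = \sqrt{- \frac{79585}{7}} = \frac{i \sqrt{557095}}{7}$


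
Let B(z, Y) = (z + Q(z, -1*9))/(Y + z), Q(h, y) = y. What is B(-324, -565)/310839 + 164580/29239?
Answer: 2165684161227/384751644389 ≈ 5.6288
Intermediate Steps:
B(z, Y) = (-9 + z)/(Y + z) (B(z, Y) = (z - 1*9)/(Y + z) = (z - 9)/(Y + z) = (-9 + z)/(Y + z))
B(-324, -565)/310839 + 164580/29239 = ((-9 - 324)/(-565 - 324))/310839 + 164580/29239 = (-333/(-889))*(1/310839) + 164580*(1/29239) = -1/889*(-333)*(1/310839) + 164580/29239 = (333/889)*(1/310839) + 164580/29239 = 111/92111957 + 164580/29239 = 2165684161227/384751644389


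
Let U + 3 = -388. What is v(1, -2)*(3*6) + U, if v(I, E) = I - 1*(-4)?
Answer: -301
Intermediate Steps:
U = -391 (U = -3 - 388 = -391)
v(I, E) = 4 + I (v(I, E) = I + 4 = 4 + I)
v(1, -2)*(3*6) + U = (4 + 1)*(3*6) - 391 = 5*18 - 391 = 90 - 391 = -301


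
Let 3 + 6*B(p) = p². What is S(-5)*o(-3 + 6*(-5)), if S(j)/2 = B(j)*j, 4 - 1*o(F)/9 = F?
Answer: -12210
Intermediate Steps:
B(p) = -½ + p²/6
o(F) = 36 - 9*F
S(j) = 2*j*(-½ + j²/6) (S(j) = 2*((-½ + j²/6)*j) = 2*(j*(-½ + j²/6)) = 2*j*(-½ + j²/6))
S(-5)*o(-3 + 6*(-5)) = (-1*(-5) + (⅓)*(-5)³)*(36 - 9*(-3 + 6*(-5))) = (5 + (⅓)*(-125))*(36 - 9*(-3 - 30)) = (5 - 125/3)*(36 - 9*(-33)) = -110*(36 + 297)/3 = -110/3*333 = -12210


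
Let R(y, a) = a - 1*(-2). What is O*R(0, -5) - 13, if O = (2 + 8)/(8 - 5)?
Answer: -23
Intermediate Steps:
O = 10/3 ≈ 3.3333
R(y, a) = 2 + a (R(y, a) = a + 2 = 2 + a)
O*R(0, -5) - 13 = 10*(2 - 5)/3 - 13 = (10/3)*(-3) - 13 = -10 - 13 = -23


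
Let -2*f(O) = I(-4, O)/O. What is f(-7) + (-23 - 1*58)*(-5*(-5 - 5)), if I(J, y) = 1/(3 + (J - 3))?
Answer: -226801/56 ≈ -4050.0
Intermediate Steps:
I(J, y) = 1/J (I(J, y) = 1/(3 + (-3 + J)) = 1/J)
f(O) = 1/(8*O) (f(O) = -1/(2*(-4)*O) = -(-1)/(8*O) = 1/(8*O))
f(-7) + (-23 - 1*58)*(-5*(-5 - 5)) = (⅛)/(-7) + (-23 - 1*58)*(-5*(-5 - 5)) = (⅛)*(-⅐) + (-23 - 58)*(-5*(-10)) = -1/56 - 81*50 = -1/56 - 4050 = -226801/56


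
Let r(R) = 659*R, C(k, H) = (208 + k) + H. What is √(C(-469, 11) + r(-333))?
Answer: I*√219697 ≈ 468.72*I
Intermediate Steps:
C(k, H) = 208 + H + k
√(C(-469, 11) + r(-333)) = √((208 + 11 - 469) + 659*(-333)) = √(-250 - 219447) = √(-219697) = I*√219697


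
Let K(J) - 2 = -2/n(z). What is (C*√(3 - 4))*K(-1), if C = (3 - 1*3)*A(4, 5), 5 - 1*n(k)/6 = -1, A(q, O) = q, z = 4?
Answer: 0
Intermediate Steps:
n(k) = 36 (n(k) = 30 - 6*(-1) = 30 + 6 = 36)
K(J) = 35/18 (K(J) = 2 - 2/36 = 2 - 2*1/36 = 2 - 1/18 = 35/18)
C = 0 (C = (3 - 1*3)*4 = (3 - 3)*4 = 0*4 = 0)
(C*√(3 - 4))*K(-1) = (0*√(3 - 4))*(35/18) = (0*√(-1))*(35/18) = (0*I)*(35/18) = 0*(35/18) = 0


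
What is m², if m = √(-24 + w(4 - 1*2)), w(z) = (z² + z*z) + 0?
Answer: -16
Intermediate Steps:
w(z) = 2*z² (w(z) = (z² + z²) + 0 = 2*z² + 0 = 2*z²)
m = 4*I (m = √(-24 + 2*(4 - 1*2)²) = √(-24 + 2*(4 - 2)²) = √(-24 + 2*2²) = √(-24 + 2*4) = √(-24 + 8) = √(-16) = 4*I ≈ 4.0*I)
m² = (4*I)² = -16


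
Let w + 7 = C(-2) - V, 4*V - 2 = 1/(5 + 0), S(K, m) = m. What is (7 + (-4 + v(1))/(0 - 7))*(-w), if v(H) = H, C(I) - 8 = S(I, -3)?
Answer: 663/35 ≈ 18.943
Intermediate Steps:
V = 11/20 (V = ½ + 1/(4*(5 + 0)) = ½ + (¼)/5 = ½ + (¼)*(⅕) = ½ + 1/20 = 11/20 ≈ 0.55000)
C(I) = 5 (C(I) = 8 - 3 = 5)
w = -51/20 (w = -7 + (5 - 1*11/20) = -7 + (5 - 11/20) = -7 + 89/20 = -51/20 ≈ -2.5500)
(7 + (-4 + v(1))/(0 - 7))*(-w) = (7 + (-4 + 1)/(0 - 7))*(-1*(-51/20)) = (7 - 3/(-7))*(51/20) = (7 - 3*(-⅐))*(51/20) = (7 + 3/7)*(51/20) = (52/7)*(51/20) = 663/35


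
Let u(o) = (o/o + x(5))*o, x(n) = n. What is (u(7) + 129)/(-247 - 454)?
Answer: -171/701 ≈ -0.24394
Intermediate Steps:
u(o) = 6*o (u(o) = (o/o + 5)*o = (1 + 5)*o = 6*o)
(u(7) + 129)/(-247 - 454) = (6*7 + 129)/(-247 - 454) = (42 + 129)/(-701) = 171*(-1/701) = -171/701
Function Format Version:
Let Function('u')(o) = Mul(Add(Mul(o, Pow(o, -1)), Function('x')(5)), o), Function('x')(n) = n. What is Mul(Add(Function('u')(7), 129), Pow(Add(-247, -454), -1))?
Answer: Rational(-171, 701) ≈ -0.24394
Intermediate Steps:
Function('u')(o) = Mul(6, o) (Function('u')(o) = Mul(Add(Mul(o, Pow(o, -1)), 5), o) = Mul(Add(1, 5), o) = Mul(6, o))
Mul(Add(Function('u')(7), 129), Pow(Add(-247, -454), -1)) = Mul(Add(Mul(6, 7), 129), Pow(Add(-247, -454), -1)) = Mul(Add(42, 129), Pow(-701, -1)) = Mul(171, Rational(-1, 701)) = Rational(-171, 701)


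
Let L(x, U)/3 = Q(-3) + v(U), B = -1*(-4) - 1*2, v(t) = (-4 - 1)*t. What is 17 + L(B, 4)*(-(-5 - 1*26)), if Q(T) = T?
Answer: -2122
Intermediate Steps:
v(t) = -5*t
B = 2 (B = 4 - 2 = 2)
L(x, U) = -9 - 15*U (L(x, U) = 3*(-3 - 5*U) = -9 - 15*U)
17 + L(B, 4)*(-(-5 - 1*26)) = 17 + (-9 - 15*4)*(-(-5 - 1*26)) = 17 + (-9 - 60)*(-(-5 - 26)) = 17 - (-69)*(-31) = 17 - 69*31 = 17 - 2139 = -2122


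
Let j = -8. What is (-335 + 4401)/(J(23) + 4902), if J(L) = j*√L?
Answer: 4982883/6007033 + 8132*√23/6007033 ≈ 0.83600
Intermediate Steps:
J(L) = -8*√L
(-335 + 4401)/(J(23) + 4902) = (-335 + 4401)/(-8*√23 + 4902) = 4066/(4902 - 8*√23)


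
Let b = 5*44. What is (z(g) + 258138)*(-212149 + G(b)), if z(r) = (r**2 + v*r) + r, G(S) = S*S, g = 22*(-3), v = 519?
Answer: -37363264326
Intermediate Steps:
g = -66
b = 220
G(S) = S**2
z(r) = r**2 + 520*r (z(r) = (r**2 + 519*r) + r = r**2 + 520*r)
(z(g) + 258138)*(-212149 + G(b)) = (-66*(520 - 66) + 258138)*(-212149 + 220**2) = (-66*454 + 258138)*(-212149 + 48400) = (-29964 + 258138)*(-163749) = 228174*(-163749) = -37363264326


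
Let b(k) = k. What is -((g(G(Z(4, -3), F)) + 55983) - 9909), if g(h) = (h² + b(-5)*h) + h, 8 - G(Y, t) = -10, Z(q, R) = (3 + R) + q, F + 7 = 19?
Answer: -46326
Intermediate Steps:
F = 12 (F = -7 + 19 = 12)
Z(q, R) = 3 + R + q
G(Y, t) = 18 (G(Y, t) = 8 - 1*(-10) = 8 + 10 = 18)
g(h) = h² - 4*h (g(h) = (h² - 5*h) + h = h² - 4*h)
-((g(G(Z(4, -3), F)) + 55983) - 9909) = -((18*(-4 + 18) + 55983) - 9909) = -((18*14 + 55983) - 9909) = -((252 + 55983) - 9909) = -(56235 - 9909) = -1*46326 = -46326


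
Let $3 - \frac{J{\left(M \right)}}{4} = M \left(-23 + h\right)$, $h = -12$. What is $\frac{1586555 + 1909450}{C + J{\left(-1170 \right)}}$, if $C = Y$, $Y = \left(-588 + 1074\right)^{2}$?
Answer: $\frac{1165335}{24136} \approx 48.282$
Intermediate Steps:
$Y = 236196$ ($Y = 486^{2} = 236196$)
$C = 236196$
$J{\left(M \right)} = 12 + 140 M$ ($J{\left(M \right)} = 12 - 4 M \left(-23 - 12\right) = 12 - 4 M \left(-35\right) = 12 - 4 \left(- 35 M\right) = 12 + 140 M$)
$\frac{1586555 + 1909450}{C + J{\left(-1170 \right)}} = \frac{1586555 + 1909450}{236196 + \left(12 + 140 \left(-1170\right)\right)} = \frac{3496005}{236196 + \left(12 - 163800\right)} = \frac{3496005}{236196 - 163788} = \frac{3496005}{72408} = 3496005 \cdot \frac{1}{72408} = \frac{1165335}{24136}$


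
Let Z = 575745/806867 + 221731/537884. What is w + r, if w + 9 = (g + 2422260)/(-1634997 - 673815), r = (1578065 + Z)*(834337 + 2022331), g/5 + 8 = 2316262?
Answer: 564643237238868709637723684371/125253296146194942 ≈ 4.5080e+12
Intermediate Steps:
Z = 488591450357/434000849428 (Z = 575745*(1/806867) + 221731*(1/537884) = 575745/806867 + 221731/537884 = 488591450357/434000849428 ≈ 1.1258)
g = 11581270 (g = -40 + 5*2316262 = -40 + 11581310 = 11581270)
r = 489120151177970040256559/108500212357 (r = (1578065 + 488591450357/434000849428)*(834337 + 2022331) = (684882039044047177/434000849428)*2856668 = 489120151177970040256559/108500212357 ≈ 4.5080e+12)
w = -17391419/1154406 (w = -9 + (11581270 + 2422260)/(-1634997 - 673815) = -9 + 14003530/(-2308812) = -9 + 14003530*(-1/2308812) = -9 - 7001765/1154406 = -17391419/1154406 ≈ -15.065)
w + r = -17391419/1154406 + 489120151177970040256559/108500212357 = 564643237238868709637723684371/125253296146194942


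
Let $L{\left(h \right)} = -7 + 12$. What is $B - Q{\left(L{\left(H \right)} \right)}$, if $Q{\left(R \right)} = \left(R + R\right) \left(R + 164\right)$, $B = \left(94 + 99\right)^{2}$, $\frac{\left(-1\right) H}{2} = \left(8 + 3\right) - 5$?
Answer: $35559$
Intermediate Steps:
$H = -12$ ($H = - 2 \left(\left(8 + 3\right) - 5\right) = - 2 \left(11 - 5\right) = \left(-2\right) 6 = -12$)
$L{\left(h \right)} = 5$
$B = 37249$ ($B = 193^{2} = 37249$)
$Q{\left(R \right)} = 2 R \left(164 + R\right)$
$B - Q{\left(L{\left(H \right)} \right)} = 37249 - 2 \cdot 5 \left(164 + 5\right) = 37249 - 2 \cdot 5 \cdot 169 = 37249 - 1690 = 35559$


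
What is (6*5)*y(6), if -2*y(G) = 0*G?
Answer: 0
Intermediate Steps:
y(G) = 0 (y(G) = -0*G = -½*0 = 0)
(6*5)*y(6) = (6*5)*0 = 30*0 = 0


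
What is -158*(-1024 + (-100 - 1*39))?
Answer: 183754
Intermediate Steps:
-158*(-1024 + (-100 - 1*39)) = -158*(-1024 + (-100 - 39)) = -158*(-1024 - 139) = -158*(-1163) = 183754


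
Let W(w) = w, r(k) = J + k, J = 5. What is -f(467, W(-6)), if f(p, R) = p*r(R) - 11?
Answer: 478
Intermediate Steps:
r(k) = 5 + k
f(p, R) = -11 + p*(5 + R) (f(p, R) = p*(5 + R) - 11 = -11 + p*(5 + R))
-f(467, W(-6)) = -(-11 + 467*(5 - 6)) = -(-11 + 467*(-1)) = -(-11 - 467) = -1*(-478) = 478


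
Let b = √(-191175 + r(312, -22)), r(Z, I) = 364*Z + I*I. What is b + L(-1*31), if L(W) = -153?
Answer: -153 + I*√77123 ≈ -153.0 + 277.71*I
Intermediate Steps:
r(Z, I) = I² + 364*Z (r(Z, I) = 364*Z + I² = I² + 364*Z)
b = I*√77123 (b = √(-191175 + ((-22)² + 364*312)) = √(-191175 + (484 + 113568)) = √(-191175 + 114052) = √(-77123) = I*√77123 ≈ 277.71*I)
b + L(-1*31) = I*√77123 - 153 = -153 + I*√77123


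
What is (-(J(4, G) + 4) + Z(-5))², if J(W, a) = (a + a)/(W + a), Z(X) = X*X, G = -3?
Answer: 729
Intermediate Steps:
Z(X) = X²
J(W, a) = 2*a/(W + a) (J(W, a) = (2*a)/(W + a) = 2*a/(W + a))
(-(J(4, G) + 4) + Z(-5))² = (-(2*(-3)/(4 - 3) + 4) + (-5)²)² = (-(2*(-3)/1 + 4) + 25)² = (-(2*(-3)*1 + 4) + 25)² = (-(-6 + 4) + 25)² = (-1*(-2) + 25)² = (2 + 25)² = 27² = 729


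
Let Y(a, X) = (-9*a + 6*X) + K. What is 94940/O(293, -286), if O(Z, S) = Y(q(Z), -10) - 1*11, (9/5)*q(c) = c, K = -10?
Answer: -47470/773 ≈ -61.410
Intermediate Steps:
q(c) = 5*c/9
Y(a, X) = -10 - 9*a + 6*X (Y(a, X) = (-9*a + 6*X) - 10 = -10 - 9*a + 6*X)
O(Z, S) = -81 - 5*Z (O(Z, S) = (-10 - 5*Z + 6*(-10)) - 1*11 = (-10 - 5*Z - 60) - 11 = (-70 - 5*Z) - 11 = -81 - 5*Z)
94940/O(293, -286) = 94940/(-81 - 5*293) = 94940/(-81 - 1465) = 94940/(-1546) = 94940*(-1/1546) = -47470/773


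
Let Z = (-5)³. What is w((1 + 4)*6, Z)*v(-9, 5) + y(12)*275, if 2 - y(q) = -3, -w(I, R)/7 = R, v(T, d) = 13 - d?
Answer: 8375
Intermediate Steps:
Z = -125
w(I, R) = -7*R
y(q) = 5 (y(q) = 2 - 1*(-3) = 2 + 3 = 5)
w((1 + 4)*6, Z)*v(-9, 5) + y(12)*275 = (-7*(-125))*(13 - 1*5) + 5*275 = 875*(13 - 5) + 1375 = 875*8 + 1375 = 7000 + 1375 = 8375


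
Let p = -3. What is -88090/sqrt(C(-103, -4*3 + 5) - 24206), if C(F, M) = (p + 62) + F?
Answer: 8809*I*sqrt(970)/485 ≈ 565.68*I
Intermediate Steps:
C(F, M) = 59 + F (C(F, M) = (-3 + 62) + F = 59 + F)
-88090/sqrt(C(-103, -4*3 + 5) - 24206) = -88090/sqrt((59 - 103) - 24206) = -88090/sqrt(-44 - 24206) = -88090*(-I*sqrt(970)/4850) = -(-8809)*I*sqrt(970)/485 = 8809*I*sqrt(970)/485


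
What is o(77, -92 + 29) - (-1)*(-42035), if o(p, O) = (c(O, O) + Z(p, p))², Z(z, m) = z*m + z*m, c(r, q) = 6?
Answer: 140712461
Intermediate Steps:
Z(z, m) = 2*m*z (Z(z, m) = m*z + m*z = 2*m*z)
o(p, O) = (6 + 2*p²)² (o(p, O) = (6 + 2*p*p)² = (6 + 2*p²)²)
o(77, -92 + 29) - (-1)*(-42035) = 4*(3 + 77²)² - (-1)*(-42035) = 4*(3 + 5929)² - 1*42035 = 4*5932² - 42035 = 4*35188624 - 42035 = 140754496 - 42035 = 140712461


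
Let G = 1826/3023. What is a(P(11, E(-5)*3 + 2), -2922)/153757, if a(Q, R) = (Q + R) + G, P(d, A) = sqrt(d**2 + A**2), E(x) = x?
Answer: -8831380/464807411 + sqrt(290)/153757 ≈ -0.018889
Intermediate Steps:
G = 1826/3023 (G = 1826*(1/3023) = 1826/3023 ≈ 0.60404)
P(d, A) = sqrt(A**2 + d**2)
a(Q, R) = 1826/3023 + Q + R (a(Q, R) = (Q + R) + 1826/3023 = 1826/3023 + Q + R)
a(P(11, E(-5)*3 + 2), -2922)/153757 = (1826/3023 + sqrt((-5*3 + 2)**2 + 11**2) - 2922)/153757 = (1826/3023 + sqrt((-15 + 2)**2 + 121) - 2922)*(1/153757) = (1826/3023 + sqrt((-13)**2 + 121) - 2922)*(1/153757) = (1826/3023 + sqrt(169 + 121) - 2922)*(1/153757) = (1826/3023 + sqrt(290) - 2922)*(1/153757) = (-8831380/3023 + sqrt(290))*(1/153757) = -8831380/464807411 + sqrt(290)/153757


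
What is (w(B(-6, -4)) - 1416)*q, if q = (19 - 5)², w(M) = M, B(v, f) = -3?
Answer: -278124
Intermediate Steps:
q = 196 (q = 14² = 196)
(w(B(-6, -4)) - 1416)*q = (-3 - 1416)*196 = -1419*196 = -278124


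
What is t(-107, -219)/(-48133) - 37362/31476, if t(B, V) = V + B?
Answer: -298013995/252505718 ≈ -1.1802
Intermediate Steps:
t(B, V) = B + V
t(-107, -219)/(-48133) - 37362/31476 = (-107 - 219)/(-48133) - 37362/31476 = -326*(-1/48133) - 37362*1/31476 = 326/48133 - 6227/5246 = -298013995/252505718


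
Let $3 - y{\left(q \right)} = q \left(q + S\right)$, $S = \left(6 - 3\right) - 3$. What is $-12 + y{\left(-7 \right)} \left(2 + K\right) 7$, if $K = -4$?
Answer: $632$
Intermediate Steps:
$S = 0$ ($S = 3 - 3 = 0$)
$y{\left(q \right)} = 3 - q^{2}$ ($y{\left(q \right)} = 3 - q \left(q + 0\right) = 3 - q q = 3 - q^{2}$)
$-12 + y{\left(-7 \right)} \left(2 + K\right) 7 = -12 + \left(3 - \left(-7\right)^{2}\right) \left(2 - 4\right) 7 = -12 + \left(3 - 49\right) \left(\left(-2\right) 7\right) = -12 + \left(3 - 49\right) \left(-14\right) = -12 - -644 = -12 + 644 = 632$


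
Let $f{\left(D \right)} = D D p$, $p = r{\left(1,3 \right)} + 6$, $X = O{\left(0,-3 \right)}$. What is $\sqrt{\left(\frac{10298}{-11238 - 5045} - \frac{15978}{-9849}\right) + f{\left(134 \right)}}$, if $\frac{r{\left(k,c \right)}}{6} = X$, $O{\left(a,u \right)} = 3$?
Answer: $\frac{2 \sqrt{17404805482700235}}{401933} \approx 656.46$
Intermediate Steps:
$X = 3$
$r{\left(k,c \right)} = 18$ ($r{\left(k,c \right)} = 6 \cdot 3 = 18$)
$p = 24$ ($p = 18 + 6 = 24$)
$f{\left(D \right)} = 24 D^{2}$ ($f{\left(D \right)} = D D 24 = D^{2} \cdot 24 = 24 D^{2}$)
$\sqrt{\left(\frac{10298}{-11238 - 5045} - \frac{15978}{-9849}\right) + f{\left(134 \right)}} = \sqrt{\left(\frac{10298}{-11238 - 5045} - \frac{15978}{-9849}\right) + 24 \cdot 134^{2}} = \sqrt{\left(\frac{10298}{-11238 - 5045} - - \frac{5326}{3283}\right) + 24 \cdot 17956} = \sqrt{\left(\frac{10298}{-16283} + \frac{5326}{3283}\right) + 430944} = \sqrt{\left(10298 \left(- \frac{1}{16283}\right) + \frac{5326}{3283}\right) + 430944} = \sqrt{\left(- \frac{542}{857} + \frac{5326}{3283}\right) + 430944} = \sqrt{\frac{2784996}{2813531} + 430944} = \sqrt{\frac{1212477088260}{2813531}} = \frac{2 \sqrt{17404805482700235}}{401933}$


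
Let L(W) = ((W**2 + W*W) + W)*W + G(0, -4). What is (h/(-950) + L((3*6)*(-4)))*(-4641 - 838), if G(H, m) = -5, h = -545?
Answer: 771717812959/190 ≈ 4.0617e+9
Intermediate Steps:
L(W) = -5 + W*(W + 2*W**2) (L(W) = ((W**2 + W*W) + W)*W - 5 = ((W**2 + W**2) + W)*W - 5 = (2*W**2 + W)*W - 5 = (W + 2*W**2)*W - 5 = W*(W + 2*W**2) - 5 = -5 + W*(W + 2*W**2))
(h/(-950) + L((3*6)*(-4)))*(-4641 - 838) = (-545/(-950) + (-5 + ((3*6)*(-4))**2 + 2*((3*6)*(-4))**3))*(-4641 - 838) = (-545*(-1/950) + (-5 + (18*(-4))**2 + 2*(18*(-4))**3))*(-5479) = (109/190 + (-5 + (-72)**2 + 2*(-72)**3))*(-5479) = (109/190 + (-5 + 5184 + 2*(-373248)))*(-5479) = (109/190 + (-5 + 5184 - 746496))*(-5479) = (109/190 - 741317)*(-5479) = -140850121/190*(-5479) = 771717812959/190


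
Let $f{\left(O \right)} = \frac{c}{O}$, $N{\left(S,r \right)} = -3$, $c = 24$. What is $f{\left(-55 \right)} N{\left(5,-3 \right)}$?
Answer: $\frac{72}{55} \approx 1.3091$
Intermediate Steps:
$f{\left(O \right)} = \frac{24}{O}$
$f{\left(-55 \right)} N{\left(5,-3 \right)} = \frac{24}{-55} \left(-3\right) = 24 \left(- \frac{1}{55}\right) \left(-3\right) = \left(- \frac{24}{55}\right) \left(-3\right) = \frac{72}{55}$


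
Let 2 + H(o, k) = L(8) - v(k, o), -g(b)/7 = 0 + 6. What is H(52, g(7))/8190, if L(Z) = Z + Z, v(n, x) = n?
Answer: 4/585 ≈ 0.0068376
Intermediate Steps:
L(Z) = 2*Z
g(b) = -42 (g(b) = -7*(0 + 6) = -7*6 = -42)
H(o, k) = 14 - k (H(o, k) = -2 + (2*8 - k) = -2 + (16 - k) = 14 - k)
H(52, g(7))/8190 = (14 - 1*(-42))/8190 = (14 + 42)*(1/8190) = 56*(1/8190) = 4/585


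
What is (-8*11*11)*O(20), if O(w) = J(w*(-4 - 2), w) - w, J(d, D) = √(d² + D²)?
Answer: 19360 - 19360*√37 ≈ -98402.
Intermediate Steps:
J(d, D) = √(D² + d²)
O(w) = -w + √37*√(w²) (O(w) = √(w² + (w*(-4 - 2))²) - w = √(w² + (w*(-6))²) - w = √(w² + (-6*w)²) - w = √(w² + 36*w²) - w = √(37*w²) - w = √37*√(w²) - w = -w + √37*√(w²))
(-8*11*11)*O(20) = (-8*11*11)*(-1*20 + √37*√(20²)) = (-88*11)*(-20 + √37*√400) = -968*(-20 + √37*20) = -968*(-20 + 20*√37) = 19360 - 19360*√37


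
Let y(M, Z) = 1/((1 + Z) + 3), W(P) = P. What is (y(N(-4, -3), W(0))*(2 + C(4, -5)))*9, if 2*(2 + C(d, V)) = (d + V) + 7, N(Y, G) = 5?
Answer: 27/4 ≈ 6.7500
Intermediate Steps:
y(M, Z) = 1/(4 + Z)
C(d, V) = 3/2 + V/2 + d/2 (C(d, V) = -2 + ((d + V) + 7)/2 = -2 + ((V + d) + 7)/2 = -2 + (7 + V + d)/2 = -2 + (7/2 + V/2 + d/2) = 3/2 + V/2 + d/2)
(y(N(-4, -3), W(0))*(2 + C(4, -5)))*9 = ((2 + (3/2 + (1/2)*(-5) + (1/2)*4))/(4 + 0))*9 = ((2 + (3/2 - 5/2 + 2))/4)*9 = ((2 + 1)/4)*9 = ((1/4)*3)*9 = (3/4)*9 = 27/4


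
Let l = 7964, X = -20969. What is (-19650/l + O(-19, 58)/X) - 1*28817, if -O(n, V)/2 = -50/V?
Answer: -69785135222119/2421458182 ≈ -28819.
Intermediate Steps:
O(n, V) = 100/V (O(n, V) = -(-100)/V = 100/V)
(-19650/l + O(-19, 58)/X) - 1*28817 = (-19650/7964 + (100/58)/(-20969)) - 1*28817 = (-19650*1/7964 + (100*(1/58))*(-1/20969)) - 28817 = (-9825/3982 + (50/29)*(-1/20969)) - 28817 = (-9825/3982 - 50/608101) - 28817 = -5974791425/2421458182 - 28817 = -69785135222119/2421458182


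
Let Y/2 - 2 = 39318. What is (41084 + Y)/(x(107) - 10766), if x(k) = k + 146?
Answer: -119724/10513 ≈ -11.388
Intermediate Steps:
Y = 78640 (Y = 4 + 2*39318 = 4 + 78636 = 78640)
x(k) = 146 + k
(41084 + Y)/(x(107) - 10766) = (41084 + 78640)/((146 + 107) - 10766) = 119724/(253 - 10766) = 119724/(-10513) = 119724*(-1/10513) = -119724/10513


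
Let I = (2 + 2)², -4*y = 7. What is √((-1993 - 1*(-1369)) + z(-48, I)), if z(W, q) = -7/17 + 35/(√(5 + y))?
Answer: √(-30496895 + 262990*√13)/221 ≈ 24.597*I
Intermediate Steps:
y = -7/4 (y = -¼*7 = -7/4 ≈ -1.7500)
I = 16 (I = 4² = 16)
z(W, q) = -7/17 + 70*√13/13 (z(W, q) = -7/17 + 35/(√(5 - 7/4)) = -7*1/17 + 35/(√(13/4)) = -7/17 + 35/((√13/2)) = -7/17 + 35*(2*√13/13) = -7/17 + 70*√13/13)
√((-1993 - 1*(-1369)) + z(-48, I)) = √((-1993 - 1*(-1369)) + (-7/17 + 70*√13/13)) = √((-1993 + 1369) + (-7/17 + 70*√13/13)) = √(-624 + (-7/17 + 70*√13/13)) = √(-10615/17 + 70*√13/13)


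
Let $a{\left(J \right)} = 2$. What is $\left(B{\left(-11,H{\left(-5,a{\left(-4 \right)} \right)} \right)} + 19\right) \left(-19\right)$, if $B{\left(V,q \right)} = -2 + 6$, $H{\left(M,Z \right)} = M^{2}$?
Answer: $-437$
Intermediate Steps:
$B{\left(V,q \right)} = 4$
$\left(B{\left(-11,H{\left(-5,a{\left(-4 \right)} \right)} \right)} + 19\right) \left(-19\right) = \left(4 + 19\right) \left(-19\right) = 23 \left(-19\right) = -437$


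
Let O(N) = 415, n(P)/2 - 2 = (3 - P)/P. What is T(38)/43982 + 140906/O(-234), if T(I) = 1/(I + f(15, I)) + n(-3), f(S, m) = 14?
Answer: 322261040399/949131560 ≈ 339.53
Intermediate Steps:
n(P) = 4 + 2*(3 - P)/P (n(P) = 4 + 2*((3 - P)/P) = 4 + 2*(3 - P)/P)
T(I) = 1/(14 + I) (T(I) = 1/(I + 14) + (2 + 6/(-3)) = 1/(14 + I) + (2 + 6*(-⅓)) = 1/(14 + I) + (2 - 2) = 1/(14 + I) + 0 = 1/(14 + I))
T(38)/43982 + 140906/O(-234) = 1/((14 + 38)*43982) + 140906/415 = (1/43982)/52 + 140906*(1/415) = (1/52)*(1/43982) + 140906/415 = 1/2287064 + 140906/415 = 322261040399/949131560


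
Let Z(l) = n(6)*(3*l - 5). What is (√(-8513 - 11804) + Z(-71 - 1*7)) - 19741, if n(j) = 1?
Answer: -19980 + I*√20317 ≈ -19980.0 + 142.54*I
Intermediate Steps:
Z(l) = -5 + 3*l (Z(l) = 1*(3*l - 5) = 1*(-5 + 3*l) = -5 + 3*l)
(√(-8513 - 11804) + Z(-71 - 1*7)) - 19741 = (√(-8513 - 11804) + (-5 + 3*(-71 - 1*7))) - 19741 = (√(-20317) + (-5 + 3*(-71 - 7))) - 19741 = (I*√20317 + (-5 + 3*(-78))) - 19741 = (I*√20317 + (-5 - 234)) - 19741 = (I*√20317 - 239) - 19741 = (-239 + I*√20317) - 19741 = -19980 + I*√20317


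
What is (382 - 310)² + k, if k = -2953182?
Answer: -2947998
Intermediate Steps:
(382 - 310)² + k = (382 - 310)² - 2953182 = 72² - 2953182 = 5184 - 2953182 = -2947998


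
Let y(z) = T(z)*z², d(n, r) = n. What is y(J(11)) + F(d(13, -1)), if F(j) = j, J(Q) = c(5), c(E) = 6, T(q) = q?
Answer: 229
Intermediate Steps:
J(Q) = 6
y(z) = z³ (y(z) = z*z² = z³)
y(J(11)) + F(d(13, -1)) = 6³ + 13 = 216 + 13 = 229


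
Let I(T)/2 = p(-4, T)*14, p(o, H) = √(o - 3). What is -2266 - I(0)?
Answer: -2266 - 28*I*√7 ≈ -2266.0 - 74.081*I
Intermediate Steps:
p(o, H) = √(-3 + o)
I(T) = 28*I*√7 (I(T) = 2*(√(-3 - 4)*14) = 2*(√(-7)*14) = 2*((I*√7)*14) = 2*(14*I*√7) = 28*I*√7)
-2266 - I(0) = -2266 - 28*I*√7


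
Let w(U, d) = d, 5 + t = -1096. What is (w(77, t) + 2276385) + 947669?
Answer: 3222953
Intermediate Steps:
t = -1101 (t = -5 - 1096 = -1101)
(w(77, t) + 2276385) + 947669 = (-1101 + 2276385) + 947669 = 2275284 + 947669 = 3222953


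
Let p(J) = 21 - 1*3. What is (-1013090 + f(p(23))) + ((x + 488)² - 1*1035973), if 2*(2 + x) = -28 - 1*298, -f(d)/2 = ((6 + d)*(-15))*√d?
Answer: -1944734 + 2160*√2 ≈ -1.9417e+6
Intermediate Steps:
p(J) = 18 (p(J) = 21 - 3 = 18)
f(d) = -2*√d*(-90 - 15*d) (f(d) = -2*(6 + d)*(-15)*√d = -2*(-90 - 15*d)*√d = -2*√d*(-90 - 15*d))
x = -165 (x = -2 + (-28 - 1*298)/2 = -2 + (-28 - 298)/2 = -2 + (½)*(-326) = -2 - 163 = -165)
(-1013090 + f(p(23))) + ((x + 488)² - 1*1035973) = (-1013090 + 30*√18*(6 + 18)) + ((-165 + 488)² - 1*1035973) = (-1013090 + 30*(3*√2)*24) + (323² - 1035973) = (-1013090 + 2160*√2) + (104329 - 1035973) = (-1013090 + 2160*√2) - 931644 = -1944734 + 2160*√2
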